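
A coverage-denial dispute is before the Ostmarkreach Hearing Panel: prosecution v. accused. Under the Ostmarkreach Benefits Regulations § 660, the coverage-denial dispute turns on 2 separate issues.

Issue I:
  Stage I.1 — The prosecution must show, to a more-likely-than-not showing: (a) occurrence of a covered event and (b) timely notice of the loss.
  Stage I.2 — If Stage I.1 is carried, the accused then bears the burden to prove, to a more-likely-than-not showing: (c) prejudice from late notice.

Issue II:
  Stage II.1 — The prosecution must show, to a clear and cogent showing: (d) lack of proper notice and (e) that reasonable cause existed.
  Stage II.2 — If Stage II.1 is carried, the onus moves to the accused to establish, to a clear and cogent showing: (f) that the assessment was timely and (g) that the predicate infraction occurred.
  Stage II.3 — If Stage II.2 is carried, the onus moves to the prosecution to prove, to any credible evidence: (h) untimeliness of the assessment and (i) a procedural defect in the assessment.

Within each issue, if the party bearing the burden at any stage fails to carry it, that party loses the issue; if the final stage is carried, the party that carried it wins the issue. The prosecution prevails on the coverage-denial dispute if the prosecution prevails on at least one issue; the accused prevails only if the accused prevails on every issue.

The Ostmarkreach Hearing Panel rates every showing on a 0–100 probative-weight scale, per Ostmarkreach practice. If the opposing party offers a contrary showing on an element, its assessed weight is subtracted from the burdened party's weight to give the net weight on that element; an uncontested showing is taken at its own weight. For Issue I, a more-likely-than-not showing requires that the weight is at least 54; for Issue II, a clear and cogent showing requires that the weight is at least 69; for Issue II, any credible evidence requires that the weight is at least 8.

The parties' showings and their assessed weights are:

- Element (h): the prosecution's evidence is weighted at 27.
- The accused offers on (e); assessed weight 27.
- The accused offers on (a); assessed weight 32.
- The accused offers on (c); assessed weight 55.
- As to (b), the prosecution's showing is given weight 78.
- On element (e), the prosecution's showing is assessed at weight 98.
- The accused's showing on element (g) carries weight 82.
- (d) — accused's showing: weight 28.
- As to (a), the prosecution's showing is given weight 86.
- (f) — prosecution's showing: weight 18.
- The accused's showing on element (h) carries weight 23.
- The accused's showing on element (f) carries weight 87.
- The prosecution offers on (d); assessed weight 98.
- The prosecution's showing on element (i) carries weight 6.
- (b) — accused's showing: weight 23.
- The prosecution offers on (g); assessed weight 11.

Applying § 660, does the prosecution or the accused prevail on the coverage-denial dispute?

accused

— Issue I —
Stage I.1 — burden on prosecution; standard: a more-likely-than-not showing (weight is at least 54).
    (a): 86 − 32 = 54 ≥ 54 [met]
    (b): 78 − 23 = 55 ≥ 54 [met]
  Stage I.1 carried; the burden shifts to the accused.
Stage I.2 — burden on accused; standard: a more-likely-than-not showing (weight is at least 54).
    (c): 55 ≥ 54 [met]
  All elements met at the final stage.
With every stage satisfied, the accused prevails on this issue.
— Issue II —
At Stage II.1 the prosecution must meet a clear and cogent showing (weight is at least 69): on (d) the weight is 98 less the opposing 28 gives net 70, which does reach 69, so (d) meets the standard; on (e) the weight is 98 less the opposing 27 gives net 71, ≥ 69, so (e) meets the standard.
  Stage II.1 is satisfied; the onus moves to the accused.
At Stage II.2 the accused must meet a clear and cogent showing (weight is at least 69): on (f) the weight is 87 less the opposing 18 gives net 69, ≥ 69, so (f) meets the standard; on (g) the weight is 82 less the opposing 11 gives net 71, ≥ 69, so (g) meets the standard.
  All elements met. The burden passes to the prosecution.
At Stage II.3 the prosecution must meet any credible evidence (weight is at least 8): on (h) the weight is 27 less the opposing 23 gives net 4, which does not reach 8, so (h) does not meet the standard; on (i) the weight is 6, < 8, so (i) does not meet the standard.
  The prosecution does not carry Stage II.3.
So the accused prevails on this issue.
Per-issue: Issue I → accused; Issue II → accused. The prosecution must prevail on at least one issue; overall, the accused prevails.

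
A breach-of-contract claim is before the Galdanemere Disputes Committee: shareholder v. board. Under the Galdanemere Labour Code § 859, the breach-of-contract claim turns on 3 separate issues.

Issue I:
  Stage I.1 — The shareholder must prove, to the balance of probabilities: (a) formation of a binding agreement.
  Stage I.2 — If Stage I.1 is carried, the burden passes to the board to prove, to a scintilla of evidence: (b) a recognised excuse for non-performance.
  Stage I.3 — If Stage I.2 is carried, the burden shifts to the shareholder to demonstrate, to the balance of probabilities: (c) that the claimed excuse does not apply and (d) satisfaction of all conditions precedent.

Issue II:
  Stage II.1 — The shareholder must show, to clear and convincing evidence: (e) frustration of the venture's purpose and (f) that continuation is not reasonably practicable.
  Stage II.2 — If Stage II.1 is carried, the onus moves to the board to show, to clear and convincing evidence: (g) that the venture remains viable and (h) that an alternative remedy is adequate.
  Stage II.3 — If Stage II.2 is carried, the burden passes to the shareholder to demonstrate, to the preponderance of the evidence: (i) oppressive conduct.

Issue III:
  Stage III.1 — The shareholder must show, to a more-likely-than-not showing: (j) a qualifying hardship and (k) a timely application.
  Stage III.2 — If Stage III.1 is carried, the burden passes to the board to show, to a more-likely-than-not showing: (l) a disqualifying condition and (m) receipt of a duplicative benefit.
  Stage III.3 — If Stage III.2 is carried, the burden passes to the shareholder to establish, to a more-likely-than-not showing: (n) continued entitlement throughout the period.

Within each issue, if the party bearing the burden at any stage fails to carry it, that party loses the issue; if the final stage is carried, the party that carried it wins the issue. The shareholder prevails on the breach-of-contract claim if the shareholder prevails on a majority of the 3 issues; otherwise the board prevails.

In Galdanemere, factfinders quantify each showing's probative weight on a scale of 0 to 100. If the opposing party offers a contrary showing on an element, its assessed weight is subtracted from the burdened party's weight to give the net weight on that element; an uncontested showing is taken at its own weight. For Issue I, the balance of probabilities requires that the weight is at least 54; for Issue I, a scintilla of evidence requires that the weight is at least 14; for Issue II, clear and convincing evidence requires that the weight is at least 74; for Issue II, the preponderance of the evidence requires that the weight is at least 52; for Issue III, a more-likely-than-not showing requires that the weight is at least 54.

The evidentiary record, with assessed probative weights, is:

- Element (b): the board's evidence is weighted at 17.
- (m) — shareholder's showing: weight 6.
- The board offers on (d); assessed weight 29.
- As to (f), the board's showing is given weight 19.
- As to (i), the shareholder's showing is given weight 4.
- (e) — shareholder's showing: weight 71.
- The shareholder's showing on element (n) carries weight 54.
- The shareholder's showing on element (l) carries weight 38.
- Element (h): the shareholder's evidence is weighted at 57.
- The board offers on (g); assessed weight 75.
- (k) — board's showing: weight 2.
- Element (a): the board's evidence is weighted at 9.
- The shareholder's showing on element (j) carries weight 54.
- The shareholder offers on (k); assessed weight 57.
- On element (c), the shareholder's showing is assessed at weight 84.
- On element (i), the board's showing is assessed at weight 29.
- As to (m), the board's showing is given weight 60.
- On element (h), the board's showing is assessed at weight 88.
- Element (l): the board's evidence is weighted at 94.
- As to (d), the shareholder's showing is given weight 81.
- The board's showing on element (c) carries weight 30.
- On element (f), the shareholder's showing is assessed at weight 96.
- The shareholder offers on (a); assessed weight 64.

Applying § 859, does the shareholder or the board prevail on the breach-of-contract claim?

board

— Issue I —
Stage I.1 — burden on shareholder; standard: the balance of probabilities (weight is at least 54).
    (a): 64 − 9 = 55 ≥ 54 [met]
  All elements met. The burden passes to the board.
Stage I.2 — burden on board; standard: a scintilla of evidence (weight is at least 14).
    (b): 17 ≥ 14 [met]
  Stage I.2 carried; the burden shifts to the shareholder.
Stage I.3 — burden on shareholder; standard: the balance of probabilities (weight is at least 54).
    (c): 84 − 30 = 54 ≥ 54 [met]
    (d): 81 − 29 = 52 < 54 [not met]
  Stage I.3 not carried; the shareholder fails its burden.
So the board prevails on this issue.
— Issue II —
At Stage II.1 the shareholder must meet clear and convincing evidence (weight is at least 74): on (e) the weight is 71, which does not reach 74, so (e) does not meet the standard; on (f) the weight is 96 less the opposing 19 gives net 77, ≥ 74, so (f) meets the standard.
  Stage II.1 not carried; the shareholder fails its burden.
So the board prevails on this issue.
— Issue III —
Stage III.1 — burden on shareholder; standard: a more-likely-than-not showing (weight is at least 54).
    (j): 54 ≥ 54 [met]
    (k): 57 − 2 = 55 ≥ 54 [met]
  All elements met. The burden passes to the board.
Stage III.2 — burden on board; standard: a more-likely-than-not showing (weight is at least 54).
    (l): 94 − 38 = 56 ≥ 54 [met]
    (m): 60 − 6 = 54 ≥ 54 [met]
  Stage III.2 carried; the burden shifts to the shareholder.
Stage III.3 — burden on shareholder; standard: a more-likely-than-not showing (weight is at least 54).
    (n): 54 ≥ 54 [met]
  Stage III.3 carried; the final stage is satisfied.
All stages carried — the shareholder prevails on this issue.
Per-issue: Issue I → board; Issue II → board; Issue III → shareholder. The shareholder must prevail on a majority of issues; overall, the board prevails.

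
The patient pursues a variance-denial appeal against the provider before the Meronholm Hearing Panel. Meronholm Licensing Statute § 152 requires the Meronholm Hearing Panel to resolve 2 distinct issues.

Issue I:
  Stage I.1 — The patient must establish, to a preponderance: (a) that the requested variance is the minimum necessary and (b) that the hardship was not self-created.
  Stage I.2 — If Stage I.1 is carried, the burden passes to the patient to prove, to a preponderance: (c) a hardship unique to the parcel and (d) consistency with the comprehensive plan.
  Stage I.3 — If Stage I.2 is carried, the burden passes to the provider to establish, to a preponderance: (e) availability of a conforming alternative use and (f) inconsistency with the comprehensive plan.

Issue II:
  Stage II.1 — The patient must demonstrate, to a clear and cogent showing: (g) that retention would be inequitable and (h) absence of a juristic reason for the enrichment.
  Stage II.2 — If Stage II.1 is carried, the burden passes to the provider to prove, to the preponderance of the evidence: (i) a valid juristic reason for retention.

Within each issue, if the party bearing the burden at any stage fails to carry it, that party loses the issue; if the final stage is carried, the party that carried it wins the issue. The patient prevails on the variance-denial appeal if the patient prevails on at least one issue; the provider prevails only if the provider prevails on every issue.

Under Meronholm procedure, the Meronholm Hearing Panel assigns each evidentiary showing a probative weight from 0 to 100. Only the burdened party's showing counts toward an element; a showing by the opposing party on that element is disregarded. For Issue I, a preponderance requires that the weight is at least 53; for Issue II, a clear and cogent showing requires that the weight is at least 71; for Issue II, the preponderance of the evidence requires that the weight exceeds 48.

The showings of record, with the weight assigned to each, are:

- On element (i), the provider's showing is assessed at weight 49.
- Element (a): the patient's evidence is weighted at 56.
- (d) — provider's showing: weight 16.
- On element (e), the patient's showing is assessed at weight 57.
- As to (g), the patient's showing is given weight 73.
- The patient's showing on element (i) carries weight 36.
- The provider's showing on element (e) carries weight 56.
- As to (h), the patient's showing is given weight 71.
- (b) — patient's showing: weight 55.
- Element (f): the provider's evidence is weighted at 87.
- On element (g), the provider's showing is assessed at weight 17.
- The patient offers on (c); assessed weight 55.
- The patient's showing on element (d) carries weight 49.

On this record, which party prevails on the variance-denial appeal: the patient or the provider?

— Issue I —
At Stage I.1 the patient must meet a preponderance (weight is at least 53): on (a) the weight is 56, which does reach 53, so (a) meets the standard; on (b) the weight is 55, which does reach 53, so (b) meets the standard.
  Stage I.1 carried; the burden remains with the patient.
At Stage I.2 the patient must meet a preponderance (weight is at least 53): on (c) the weight is 55, which does reach 53, so (c) meets the standard; on (d) the weight is 49 (the provider's 16 is given no effect), < 53, so (d) does not meet the standard.
  Stage I.2 not carried; the patient fails its burden.
The provider prevails on this issue.
— Issue II —
Stage II.1 — burden on patient; standard: a clear and cogent showing (weight is at least 71).
    (g): 73 (provider's 17 disregarded) ≥ 71 [met]
    (h): 71 ≥ 71 [met]
  Stage II.1 is satisfied; the onus moves to the provider.
Stage II.2 — burden on provider; standard: the preponderance of the evidence (weight exceeds 48).
    (i): 49 (patient's 36 disregarded) > 48 [met]
  The provider carries the last stage.
With every stage satisfied, the provider prevails on this issue.
Per-issue: Issue I → provider; Issue II → provider. The patient must prevail on at least one issue; overall, the provider prevails.

provider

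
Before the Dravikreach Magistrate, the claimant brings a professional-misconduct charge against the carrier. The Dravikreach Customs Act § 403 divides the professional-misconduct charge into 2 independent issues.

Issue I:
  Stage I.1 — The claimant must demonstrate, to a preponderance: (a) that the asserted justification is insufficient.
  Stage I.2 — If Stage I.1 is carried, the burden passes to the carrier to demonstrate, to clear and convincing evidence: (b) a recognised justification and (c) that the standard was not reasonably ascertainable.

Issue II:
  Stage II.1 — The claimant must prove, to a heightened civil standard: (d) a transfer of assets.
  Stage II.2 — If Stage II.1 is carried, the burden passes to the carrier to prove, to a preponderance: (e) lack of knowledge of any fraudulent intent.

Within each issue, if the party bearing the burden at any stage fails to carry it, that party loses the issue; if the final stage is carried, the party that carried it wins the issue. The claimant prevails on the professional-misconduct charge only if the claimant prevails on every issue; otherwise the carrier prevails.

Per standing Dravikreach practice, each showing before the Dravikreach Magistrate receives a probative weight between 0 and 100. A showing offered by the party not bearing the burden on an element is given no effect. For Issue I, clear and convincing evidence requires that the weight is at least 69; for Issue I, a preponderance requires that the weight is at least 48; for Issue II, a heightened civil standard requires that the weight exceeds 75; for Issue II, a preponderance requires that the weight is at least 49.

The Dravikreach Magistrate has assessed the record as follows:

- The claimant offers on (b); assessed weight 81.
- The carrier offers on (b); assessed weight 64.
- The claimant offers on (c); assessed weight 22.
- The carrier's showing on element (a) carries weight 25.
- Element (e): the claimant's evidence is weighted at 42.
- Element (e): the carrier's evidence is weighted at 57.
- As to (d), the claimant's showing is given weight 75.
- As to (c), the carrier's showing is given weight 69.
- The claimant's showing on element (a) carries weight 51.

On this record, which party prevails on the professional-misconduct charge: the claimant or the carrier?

carrier

— Issue I —
Stage I.1 — burden on claimant; standard: a preponderance (weight is at least 48).
    (a): 51 (carrier's 25 disregarded) ≥ 48 [met]
  The claimant carries Stage I.1; the carrier now bears the burden.
Stage I.2 — burden on carrier; standard: clear and convincing evidence (weight is at least 69).
    (b): 64 (claimant's 81 disregarded) < 69 [not met]
    (c): 69 (claimant's 22 disregarded) ≥ 69 [met]
  Stage I.2 not carried; the carrier fails its burden.
The claimant prevails on this issue.
— Issue II —
Stage II.1 (claimant, a heightened civil standard, weight exceeds 75): (d) 75 ≤ 75 — fails.
  Not every element is met, so the claimant fails to carry Stage II.1.
The carrier prevails on this issue.
Per-issue: Issue I → claimant; Issue II → carrier. The claimant must prevail on every issue; overall, the carrier prevails.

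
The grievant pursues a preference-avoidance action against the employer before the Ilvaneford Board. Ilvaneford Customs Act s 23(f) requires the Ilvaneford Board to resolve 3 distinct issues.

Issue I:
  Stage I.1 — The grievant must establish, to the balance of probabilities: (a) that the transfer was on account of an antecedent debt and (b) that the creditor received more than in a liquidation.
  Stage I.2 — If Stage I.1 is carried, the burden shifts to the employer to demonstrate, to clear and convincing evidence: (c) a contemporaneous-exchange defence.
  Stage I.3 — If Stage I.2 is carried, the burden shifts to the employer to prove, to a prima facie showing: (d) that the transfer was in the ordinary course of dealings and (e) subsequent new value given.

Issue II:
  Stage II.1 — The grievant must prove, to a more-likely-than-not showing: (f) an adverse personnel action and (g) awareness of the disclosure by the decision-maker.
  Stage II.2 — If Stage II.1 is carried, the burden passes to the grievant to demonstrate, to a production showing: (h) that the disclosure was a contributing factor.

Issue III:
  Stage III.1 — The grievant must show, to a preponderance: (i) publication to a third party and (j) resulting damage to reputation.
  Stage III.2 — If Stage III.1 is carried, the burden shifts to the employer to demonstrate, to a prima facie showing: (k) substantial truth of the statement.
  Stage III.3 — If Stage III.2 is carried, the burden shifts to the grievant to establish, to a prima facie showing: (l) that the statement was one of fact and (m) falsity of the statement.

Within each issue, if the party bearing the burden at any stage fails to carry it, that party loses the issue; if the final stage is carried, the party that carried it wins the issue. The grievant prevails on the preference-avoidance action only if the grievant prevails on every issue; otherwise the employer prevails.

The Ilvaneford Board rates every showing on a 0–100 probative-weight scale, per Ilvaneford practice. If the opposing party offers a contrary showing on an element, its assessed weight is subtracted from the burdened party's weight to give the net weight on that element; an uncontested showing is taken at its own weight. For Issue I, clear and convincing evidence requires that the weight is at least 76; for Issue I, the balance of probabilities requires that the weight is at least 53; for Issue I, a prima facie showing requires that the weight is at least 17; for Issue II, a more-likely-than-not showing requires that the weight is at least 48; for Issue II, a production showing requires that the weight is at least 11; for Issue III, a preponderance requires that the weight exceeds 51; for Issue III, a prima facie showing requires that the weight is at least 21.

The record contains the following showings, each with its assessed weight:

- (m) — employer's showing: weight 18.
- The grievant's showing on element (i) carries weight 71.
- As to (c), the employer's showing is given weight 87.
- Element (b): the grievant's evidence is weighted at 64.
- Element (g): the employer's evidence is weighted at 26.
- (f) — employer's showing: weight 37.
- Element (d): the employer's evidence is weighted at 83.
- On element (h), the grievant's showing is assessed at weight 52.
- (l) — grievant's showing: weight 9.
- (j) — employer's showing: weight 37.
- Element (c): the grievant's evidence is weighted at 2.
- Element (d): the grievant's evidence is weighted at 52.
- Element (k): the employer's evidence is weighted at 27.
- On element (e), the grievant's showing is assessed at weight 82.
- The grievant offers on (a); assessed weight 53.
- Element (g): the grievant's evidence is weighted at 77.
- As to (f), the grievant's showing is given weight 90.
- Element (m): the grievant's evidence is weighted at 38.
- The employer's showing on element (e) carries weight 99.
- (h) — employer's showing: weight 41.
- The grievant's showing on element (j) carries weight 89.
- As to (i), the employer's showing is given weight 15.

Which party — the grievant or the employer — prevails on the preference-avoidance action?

employer

— Issue I —
Stage I.1 — burden on grievant; standard: the balance of probabilities (weight is at least 53).
    (a): 53 ≥ 53 [met]
    (b): 64 ≥ 53 [met]
  Stage I.1 is satisfied; the onus moves to the employer.
Stage I.2 — burden on employer; standard: clear and convincing evidence (weight is at least 76).
    (c): 87 − 2 = 85 ≥ 76 [met]
  Stage I.2 is satisfied; the employer continues to bear the burden.
Stage I.3 — burden on employer; standard: a prima facie showing (weight is at least 17).
    (d): 83 − 52 = 31 ≥ 17 [met]
    (e): 99 − 82 = 17 ≥ 17 [met]
  All elements met at the final stage.
Every stage carried; the employer prevails on this issue.
— Issue II —
At Stage II.1 the grievant must meet a more-likely-than-not showing (weight is at least 48): on (f) the weight is 90 less the opposing 37 gives net 53, which does reach 48, so (f) meets the standard; on (g) the weight is 77 less the opposing 26 gives net 51, which does reach 48, so (g) meets the standard.
  All elements met. The grievant retains the burden for Stage II.2.
At Stage II.2 the grievant must meet a production showing (weight is at least 11): on (h) the weight is 52 less the opposing 41 gives net 11, ≥ 11, so (h) meets the standard.
  All elements met at the final stage.
With every stage satisfied, the grievant prevails on this issue.
— Issue III —
At Stage III.1 the grievant must meet a preponderance (weight exceeds 51): on (i) the weight is 71 less the opposing 15 gives net 56, which does exceed 51, so (i) meets the standard; on (j) the weight is 89 less the opposing 37 gives net 52, which does exceed 51, so (j) meets the standard.
  Stage III.1 carried; the burden shifts to the employer.
At Stage III.2 the employer must meet a prima facie showing (weight is at least 21): on (k) the weight is 27, ≥ 21, so (k) meets the standard.
  The employer carries Stage III.2; the grievant now bears the burden.
At Stage III.3 the grievant must meet a prima facie showing (weight is at least 21): on (l) the weight is 9, < 21, so (l) does not meet the standard; on (m) the weight is 38 less the opposing 18 gives net 20, < 21, so (m) does not meet the standard.
  Stage III.3 not carried; the grievant fails its burden.
The employer prevails on this issue.
Per-issue: Issue I → employer; Issue II → grievant; Issue III → employer. The grievant must prevail on every issue; overall, the employer prevails.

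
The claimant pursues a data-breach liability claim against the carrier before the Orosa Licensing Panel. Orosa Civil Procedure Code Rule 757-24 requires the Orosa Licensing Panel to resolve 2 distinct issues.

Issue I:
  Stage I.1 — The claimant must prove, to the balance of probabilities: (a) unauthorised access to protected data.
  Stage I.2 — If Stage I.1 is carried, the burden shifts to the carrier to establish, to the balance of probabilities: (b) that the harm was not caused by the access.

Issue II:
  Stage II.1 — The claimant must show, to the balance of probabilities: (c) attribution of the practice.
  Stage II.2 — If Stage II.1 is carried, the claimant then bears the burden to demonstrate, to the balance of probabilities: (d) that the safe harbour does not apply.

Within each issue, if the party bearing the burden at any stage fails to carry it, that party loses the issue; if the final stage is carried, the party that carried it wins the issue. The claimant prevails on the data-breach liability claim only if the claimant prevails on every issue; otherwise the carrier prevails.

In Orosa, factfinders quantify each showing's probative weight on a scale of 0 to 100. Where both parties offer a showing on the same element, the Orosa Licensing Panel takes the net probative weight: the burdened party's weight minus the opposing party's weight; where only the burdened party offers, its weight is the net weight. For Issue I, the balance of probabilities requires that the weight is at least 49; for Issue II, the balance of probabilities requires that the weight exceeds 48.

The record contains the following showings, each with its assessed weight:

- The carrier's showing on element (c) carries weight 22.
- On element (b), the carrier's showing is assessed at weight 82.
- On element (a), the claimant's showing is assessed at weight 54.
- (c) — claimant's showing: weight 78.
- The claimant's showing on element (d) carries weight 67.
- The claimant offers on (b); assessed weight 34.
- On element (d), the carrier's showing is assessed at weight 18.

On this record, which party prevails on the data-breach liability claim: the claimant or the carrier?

— Issue I —
Stage I.1 (claimant, the balance of probabilities, weight is at least 49): (a) 54 ≥ 49 — meets.
  Stage I.1 is satisfied; the onus moves to the carrier.
Stage I.2 (carrier, the balance of probabilities, weight is at least 49): (b) net 82−34=48 < 49 — fails.
  The carrier does not carry Stage I.2.
The analysis ends at Stage I.2; the claimant prevails on this issue.
— Issue II —
Stage II.1 — burden on claimant; standard: the balance of probabilities (weight exceeds 48).
    (c): 78 − 22 = 56 > 48 [met]
  Stage II.1 is satisfied; the claimant continues to bear the burden.
Stage II.2 — burden on claimant; standard: the balance of probabilities (weight exceeds 48).
    (d): 67 − 18 = 49 > 48 [met]
  All elements met at the final stage.
All stages carried — the claimant prevails on this issue.
Per-issue: Issue I → claimant; Issue II → claimant. The claimant must prevail on every issue; overall, the claimant prevails.

claimant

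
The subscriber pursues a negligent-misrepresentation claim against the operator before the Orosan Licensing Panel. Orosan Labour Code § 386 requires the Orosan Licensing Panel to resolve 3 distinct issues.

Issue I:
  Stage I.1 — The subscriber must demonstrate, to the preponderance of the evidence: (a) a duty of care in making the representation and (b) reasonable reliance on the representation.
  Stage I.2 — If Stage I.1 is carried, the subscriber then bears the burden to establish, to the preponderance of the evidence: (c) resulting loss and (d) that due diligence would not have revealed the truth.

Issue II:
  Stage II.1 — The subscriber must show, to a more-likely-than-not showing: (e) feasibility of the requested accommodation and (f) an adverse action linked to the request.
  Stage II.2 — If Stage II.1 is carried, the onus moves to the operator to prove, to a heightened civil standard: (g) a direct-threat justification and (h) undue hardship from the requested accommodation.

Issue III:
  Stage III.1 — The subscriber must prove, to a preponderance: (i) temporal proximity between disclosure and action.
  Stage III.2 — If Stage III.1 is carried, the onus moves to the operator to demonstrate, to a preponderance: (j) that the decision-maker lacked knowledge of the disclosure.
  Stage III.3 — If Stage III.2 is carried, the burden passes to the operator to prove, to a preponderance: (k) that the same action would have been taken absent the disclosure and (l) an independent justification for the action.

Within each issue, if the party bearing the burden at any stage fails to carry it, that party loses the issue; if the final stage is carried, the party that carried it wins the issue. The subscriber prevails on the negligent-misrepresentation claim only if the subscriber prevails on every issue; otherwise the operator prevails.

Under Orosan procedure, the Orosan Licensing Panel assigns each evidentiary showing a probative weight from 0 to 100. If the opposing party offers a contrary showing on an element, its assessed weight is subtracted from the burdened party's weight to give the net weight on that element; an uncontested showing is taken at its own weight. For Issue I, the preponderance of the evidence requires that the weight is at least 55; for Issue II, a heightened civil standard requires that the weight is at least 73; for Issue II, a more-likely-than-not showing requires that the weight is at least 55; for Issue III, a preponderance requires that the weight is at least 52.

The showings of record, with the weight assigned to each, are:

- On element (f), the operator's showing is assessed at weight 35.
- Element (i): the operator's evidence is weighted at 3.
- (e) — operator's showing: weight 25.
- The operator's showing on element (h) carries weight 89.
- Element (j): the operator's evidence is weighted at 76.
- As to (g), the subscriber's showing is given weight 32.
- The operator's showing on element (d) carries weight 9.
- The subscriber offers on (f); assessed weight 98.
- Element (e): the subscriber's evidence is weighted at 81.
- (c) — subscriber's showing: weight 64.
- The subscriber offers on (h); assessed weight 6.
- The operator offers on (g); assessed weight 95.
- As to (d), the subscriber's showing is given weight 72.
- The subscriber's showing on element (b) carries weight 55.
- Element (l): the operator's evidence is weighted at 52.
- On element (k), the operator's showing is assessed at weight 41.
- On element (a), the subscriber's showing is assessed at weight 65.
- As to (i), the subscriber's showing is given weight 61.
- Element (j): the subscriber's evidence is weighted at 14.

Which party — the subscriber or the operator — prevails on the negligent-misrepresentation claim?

— Issue I —
Stage I.1 — burden on subscriber; standard: the preponderance of the evidence (weight is at least 55).
    (a): 65 ≥ 55 [met]
    (b): 55 ≥ 55 [met]
  Stage I.1 carried; the burden remains with the subscriber.
Stage I.2 — burden on subscriber; standard: the preponderance of the evidence (weight is at least 55).
    (c): 64 ≥ 55 [met]
    (d): 72 − 9 = 63 ≥ 55 [met]
  All elements met at the final stage.
All stages carried — the subscriber prevails on this issue.
— Issue II —
At Stage II.1 the subscriber must meet a more-likely-than-not showing (weight is at least 55): on (e) the weight is 81 less the opposing 25 gives net 56, which does reach 55, so (e) meets the standard; on (f) the weight is 98 less the opposing 35 gives net 63, which does reach 55, so (f) meets the standard.
  Stage II.1 is satisfied; the onus moves to the operator.
At Stage II.2 the operator must meet a heightened civil standard (weight is at least 73): on (g) the weight is 95 less the opposing 32 gives net 63, which does not reach 73, so (g) does not meet the standard; on (h) the weight is 89 less the opposing 6 gives net 83, which does reach 73, so (h) meets the standard.
  Not every element is met, so the operator fails to carry Stage II.2.
The subscriber prevails on this issue.
— Issue III —
Stage III.1 (subscriber, a preponderance, weight is at least 52): (i) net 61−3=58 ≥ 52 — meets.
  Stage III.1 carried; the burden shifts to the operator.
Stage III.2 (operator, a preponderance, weight is at least 52): (j) net 76−14=62 ≥ 52 — meets.
  All elements met. The operator retains the burden for Stage III.3.
Stage III.3 (operator, a preponderance, weight is at least 52): (k) 41 < 52 — fails; (l) 52 ≥ 52 — meets.
  The operator does not carry Stage III.3.
So the subscriber prevails on this issue.
Per-issue: Issue I → subscriber; Issue II → subscriber; Issue III → subscriber. The subscriber must prevail on every issue; overall, the subscriber prevails.

subscriber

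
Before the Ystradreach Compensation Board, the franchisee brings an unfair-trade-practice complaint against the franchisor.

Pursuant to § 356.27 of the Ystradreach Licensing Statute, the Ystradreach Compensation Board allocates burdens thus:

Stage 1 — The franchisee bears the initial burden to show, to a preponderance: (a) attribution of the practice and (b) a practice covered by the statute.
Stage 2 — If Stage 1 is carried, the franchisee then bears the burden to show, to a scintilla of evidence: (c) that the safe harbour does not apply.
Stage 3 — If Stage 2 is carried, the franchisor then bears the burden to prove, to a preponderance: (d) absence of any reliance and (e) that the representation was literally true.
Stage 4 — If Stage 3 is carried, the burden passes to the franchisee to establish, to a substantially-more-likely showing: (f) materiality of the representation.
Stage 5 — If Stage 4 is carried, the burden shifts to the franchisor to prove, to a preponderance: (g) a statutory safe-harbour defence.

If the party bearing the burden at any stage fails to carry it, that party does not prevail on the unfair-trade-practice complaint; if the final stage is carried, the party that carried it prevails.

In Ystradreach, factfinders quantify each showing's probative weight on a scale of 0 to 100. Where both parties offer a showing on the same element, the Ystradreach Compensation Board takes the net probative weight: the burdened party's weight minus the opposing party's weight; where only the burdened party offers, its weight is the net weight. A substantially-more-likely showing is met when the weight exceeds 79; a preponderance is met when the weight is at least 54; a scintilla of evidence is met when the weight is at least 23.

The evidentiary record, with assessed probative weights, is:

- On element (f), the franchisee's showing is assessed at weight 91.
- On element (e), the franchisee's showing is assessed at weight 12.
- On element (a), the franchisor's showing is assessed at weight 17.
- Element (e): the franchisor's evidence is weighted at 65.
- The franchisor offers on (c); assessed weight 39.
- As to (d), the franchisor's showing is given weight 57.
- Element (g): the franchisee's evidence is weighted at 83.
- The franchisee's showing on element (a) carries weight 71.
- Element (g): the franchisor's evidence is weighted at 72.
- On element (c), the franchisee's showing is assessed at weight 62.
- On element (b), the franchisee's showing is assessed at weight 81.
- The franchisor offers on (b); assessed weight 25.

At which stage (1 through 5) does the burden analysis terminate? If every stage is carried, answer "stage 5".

stage 3

Stage 1 — burden on franchisee; standard: a preponderance (weight is at least 54).
    (a): 71 − 17 = 54 ≥ 54 [met]
    (b): 81 − 25 = 56 ≥ 54 [met]
  Stage 1 is satisfied; the franchisee continues to bear the burden.
Stage 2 — burden on franchisee; standard: a scintilla of evidence (weight is at least 23).
    (c): 62 − 39 = 23 ≥ 23 [met]
  All elements met. The burden passes to the franchisor.
Stage 3 — burden on franchisor; standard: a preponderance (weight is at least 54).
    (d): 57 ≥ 54 [met]
    (e): 65 − 12 = 53 < 54 [not met]
  Stage 3 not carried; the franchisor fails its burden.
So the franchisee prevails.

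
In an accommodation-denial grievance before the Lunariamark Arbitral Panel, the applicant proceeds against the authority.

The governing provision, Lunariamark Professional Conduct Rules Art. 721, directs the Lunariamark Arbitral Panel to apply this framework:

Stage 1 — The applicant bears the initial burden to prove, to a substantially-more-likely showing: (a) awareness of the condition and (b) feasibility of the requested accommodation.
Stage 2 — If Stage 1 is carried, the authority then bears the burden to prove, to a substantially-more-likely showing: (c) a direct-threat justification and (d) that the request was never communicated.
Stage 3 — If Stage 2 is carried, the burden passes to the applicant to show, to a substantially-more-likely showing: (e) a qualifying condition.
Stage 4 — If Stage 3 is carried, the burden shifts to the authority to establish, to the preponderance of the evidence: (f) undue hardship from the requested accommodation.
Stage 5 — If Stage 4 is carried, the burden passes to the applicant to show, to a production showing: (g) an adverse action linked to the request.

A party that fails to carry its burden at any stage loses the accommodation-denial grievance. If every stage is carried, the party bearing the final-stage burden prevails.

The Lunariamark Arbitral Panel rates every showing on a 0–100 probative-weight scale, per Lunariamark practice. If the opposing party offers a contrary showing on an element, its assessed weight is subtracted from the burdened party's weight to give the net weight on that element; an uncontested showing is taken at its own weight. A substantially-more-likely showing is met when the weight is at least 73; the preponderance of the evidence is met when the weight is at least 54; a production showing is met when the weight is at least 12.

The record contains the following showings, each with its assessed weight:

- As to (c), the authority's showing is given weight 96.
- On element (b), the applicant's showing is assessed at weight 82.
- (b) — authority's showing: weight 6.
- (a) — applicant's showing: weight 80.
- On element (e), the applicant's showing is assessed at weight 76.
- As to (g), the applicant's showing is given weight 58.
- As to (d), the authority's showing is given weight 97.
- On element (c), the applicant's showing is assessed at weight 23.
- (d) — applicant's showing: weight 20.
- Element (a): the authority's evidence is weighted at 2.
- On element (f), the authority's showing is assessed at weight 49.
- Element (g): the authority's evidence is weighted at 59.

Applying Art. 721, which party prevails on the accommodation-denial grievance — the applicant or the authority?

At Stage 1 the applicant must meet a substantially-more-likely showing (weight is at least 73): on (a) the weight is 80 less the opposing 2 gives net 78, ≥ 73, so (a) meets the standard; on (b) the weight is 82 less the opposing 6 gives net 76, ≥ 73, so (b) meets the standard.
  Stage 1 is satisfied; the onus moves to the authority.
At Stage 2 the authority must meet a substantially-more-likely showing (weight is at least 73): on (c) the weight is 96 less the opposing 23 gives net 73, which does reach 73, so (c) meets the standard; on (d) the weight is 97 less the opposing 20 gives net 77, which does reach 73, so (d) meets the standard.
  Stage 2 carried; the burden shifts to the applicant.
At Stage 3 the applicant must meet a substantially-more-likely showing (weight is at least 73): on (e) the weight is 76, ≥ 73, so (e) meets the standard.
  Stage 3 carried; the burden shifts to the authority.
At Stage 4 the authority must meet the preponderance of the evidence (weight is at least 54): on (f) the weight is 49, which does not reach 54, so (f) does not meet the standard.
  Stage 4 not carried; the authority fails its burden.
The applicant prevails.

applicant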